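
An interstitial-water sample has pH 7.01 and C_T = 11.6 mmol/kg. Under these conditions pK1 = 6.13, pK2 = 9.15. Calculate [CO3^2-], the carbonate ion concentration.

[CO3²⁻] = 0.0738 mmol/kg

α₂ = 1 / (1 + [H⁺]/K2 + [H⁺]²/(K1K2)) = 1 / (1 + 10^+2.14 + 10^+1.26)
   = 1 / (1 + 138.04 + 18.197) = 1/157.24 = 0.006360
[CO3²⁻] = α₂ × DIC = 0.006360 × 11.6 = 0.0738 mmol/kg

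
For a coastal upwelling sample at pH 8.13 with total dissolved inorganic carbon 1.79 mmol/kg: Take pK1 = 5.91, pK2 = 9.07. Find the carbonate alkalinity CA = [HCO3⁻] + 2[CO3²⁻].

CA = [HCO3⁻] + 2[CO3²⁻] = (α₁ + 2α₂)·DIC
At pH 8.13: [H⁺]/K1 = 10^-2.22 = 0.0060256, K2/[H⁺] = 10^-0.94 = 0.11482
α₁ = 1/(1 + 0.0060256 + 0.11482) = 1/1.1208 = 0.8922; α₂ = α₁·K2/[H⁺] = 0.1024
α₁ + 2α₂ = 1.0971
CA = 1.0971 × 1.79 = 1.96 mmol/kg

CA = 1.96 mmol/kg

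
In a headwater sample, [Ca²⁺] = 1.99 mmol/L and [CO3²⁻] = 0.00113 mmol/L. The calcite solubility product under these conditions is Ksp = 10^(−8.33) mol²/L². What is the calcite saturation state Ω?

Ω = 0.481

Ksp = 10^(−8.33) = 4.677×10^-9
Ω = [Ca²⁺][CO3²⁻]/Ksp = (1.99×10^-3)(0.00113×10^-3) / 4.677×10^-9 = 0.481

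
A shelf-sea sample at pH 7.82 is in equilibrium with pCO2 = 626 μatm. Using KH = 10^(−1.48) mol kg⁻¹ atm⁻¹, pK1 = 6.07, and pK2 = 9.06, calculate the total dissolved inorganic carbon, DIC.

DIC = 1.25 mmol/kg

[CO2*] = KH · pCO2 = 10^(−1.48) × 626×10^-6 = 2.073×10^-5 mol/kg
α₀ = 1/(1 + K1/[H⁺] + K1K2/[H⁺]²) = 1/(1 + 10^+1.75 + 10^+0.51) = 0.01654
DIC = [CO2*]/α₀ = 2.073×10^-5 / 0.01654 = 1.25 mmol/kg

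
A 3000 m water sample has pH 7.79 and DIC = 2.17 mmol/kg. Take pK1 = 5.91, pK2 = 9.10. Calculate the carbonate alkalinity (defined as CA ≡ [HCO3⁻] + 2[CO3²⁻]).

CA = [HCO3⁻] + 2[CO3²⁻] = (α₁ + 2α₂)·DIC
At pH 7.79: [H⁺]/K1 = 10^-1.88 = 0.013183, K2/[H⁺] = 10^-1.31 = 0.048978
α₁ = 1/(1 + 0.013183 + 0.048978) = 1/1.0622 = 0.9415; α₂ = α₁·K2/[H⁺] = 0.04611
α₁ + 2α₂ = 1.0337
CA = 1.0337 × 2.17 = 2.24 mmol/kg

CA = 2.24 mmol/kg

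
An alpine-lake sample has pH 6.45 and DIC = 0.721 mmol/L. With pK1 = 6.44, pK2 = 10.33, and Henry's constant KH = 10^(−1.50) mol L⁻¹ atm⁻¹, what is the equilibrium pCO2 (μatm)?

α₀ = 1 / (1 + K1/[H⁺] + K1K2/[H⁺]²) = 1 / (1 + 10^+0.01 + 10^-3.87)
   = 1 / (1 + 1.0233 + 0.00013490) = 1/2.0234 = 0.4942
[CO2*] = α₀ × DIC = 0.4942 × 0.721 = 0.3563 mmol/L
pCO2 = [CO2*]/KH = 3.563×10^-4 / 3.162×10^-2 = 1.13×10^4 μatm

pCO2 = 1.13×10^4 μatm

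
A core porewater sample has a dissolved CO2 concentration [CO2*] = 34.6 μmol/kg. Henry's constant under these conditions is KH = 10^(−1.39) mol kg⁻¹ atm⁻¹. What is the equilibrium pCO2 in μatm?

pCO2 = 849 μatm

KH = 10^(−1.39) = 4.074×10^-2 mol kg⁻¹ atm⁻¹
pCO2 = [CO2*]/KH = 34.6×10^-6 / 4.074×10^-2 = 8.49×10^-4 atm = 849 μatm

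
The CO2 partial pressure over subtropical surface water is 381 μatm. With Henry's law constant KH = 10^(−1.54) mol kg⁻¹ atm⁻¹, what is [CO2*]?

KH = 10^(−1.54) = 2.884×10^-2 mol kg⁻¹ atm⁻¹
[CO2*] = KH · pCO2 = 2.884×10^-2 × 381×10^-6 atm = 1.10×10^-5 mol/kg

[CO2*] = 11.0 μmol/kg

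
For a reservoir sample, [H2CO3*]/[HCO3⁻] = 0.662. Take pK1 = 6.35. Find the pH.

pH = 6.53

From K1 = [H⁺][HCO3⁻]/[H2CO3*]:  pH = pK1 − log₁₀([H2CO3*]/[HCO3⁻])
log₁₀(0.662) = -0.179
pH = 6.35 − (-0.179) = 6.53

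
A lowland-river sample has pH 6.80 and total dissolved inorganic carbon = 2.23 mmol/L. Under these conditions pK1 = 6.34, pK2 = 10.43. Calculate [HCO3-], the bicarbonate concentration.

α₁ = 1 / (1 + [H⁺]/K1 + K2/[H⁺]) = 1 / (1 + 10^-0.46 + 10^-3.63)
   = 1 / (1 + 0.34674 + 0.00023442) = 1/1.3470 = 0.7424
[HCO3⁻] = α₁ × DIC = 0.7424 × 2.23 = 1.66 mmol/L

[HCO3⁻] = 1.66 mmol/L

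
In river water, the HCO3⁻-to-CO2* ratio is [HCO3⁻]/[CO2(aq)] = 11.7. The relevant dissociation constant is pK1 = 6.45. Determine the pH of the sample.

From K1 = [H⁺][HCO3⁻]/[CO2(aq)]:  pH = pK1 + log₁₀([HCO3⁻]/[CO2(aq)])
log₁₀(11.7) = +1.068
pH = 6.45 + (+1.068) = 7.52

pH = 7.52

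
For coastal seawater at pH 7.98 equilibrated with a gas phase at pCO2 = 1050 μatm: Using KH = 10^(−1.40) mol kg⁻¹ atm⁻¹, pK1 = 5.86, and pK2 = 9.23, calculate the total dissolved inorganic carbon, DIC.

[CO2*] = KH · pCO2 = 10^(−1.40) × 1050×10^-6 = 4.180×10^-5 mol/kg
α₀ = 1/(1 + K1/[H⁺] + K1K2/[H⁺]²) = 1/(1 + 10^+2.12 + 10^+0.87) = 0.007131
DIC = [CO2*]/α₀ = 4.180×10^-5 / 0.007131 = 5.86 mmol/kg

DIC = 5.86 mmol/kg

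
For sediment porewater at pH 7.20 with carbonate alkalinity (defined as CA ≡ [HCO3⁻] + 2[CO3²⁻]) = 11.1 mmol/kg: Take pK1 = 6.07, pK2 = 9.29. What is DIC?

CA = [HCO3⁻] + 2[CO3²⁻] = (α₁ + 2α₂)·DIC
At pH 7.20: [H⁺]/K1 = 10^-1.13 = 0.074131, K2/[H⁺] = 10^-2.09 = 0.0081283
α₁ = 1/(1 + 0.074131 + 0.0081283) = 1/1.0823 = 0.9240; α₂ = α₁·K2/[H⁺] = 0.007510
α₁ + 2α₂ = 0.9390
DIC = CA / (α₁ + 2α₂) = 11.1 / 0.9390 = 11.8 mmol/kg

DIC = 11.8 mmol/kg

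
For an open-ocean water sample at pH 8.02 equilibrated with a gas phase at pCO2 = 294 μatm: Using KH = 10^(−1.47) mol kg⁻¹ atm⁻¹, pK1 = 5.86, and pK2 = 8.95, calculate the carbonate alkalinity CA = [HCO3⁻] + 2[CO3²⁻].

[CO2*] = KH · pCO2 = 10^(−1.47) × 294×10^-6 = 9.962×10^-6 mol/kg
α₀ = 1/(1 + K1/[H⁺] + K1K2/[H⁺]²) = 1/(1 + 10^+2.16 + 10^+1.23) = 0.006153
DIC = [CO2*]/α₀ = 9.962×10^-6 / 0.006153 = 1.619 mmol/kg
CA = (α₁ + 2α₂)·DIC = (0.8894 + 2×0.1045) × 1.619 = 1.78 mmol/kg

CA = 1.78 mmol/kg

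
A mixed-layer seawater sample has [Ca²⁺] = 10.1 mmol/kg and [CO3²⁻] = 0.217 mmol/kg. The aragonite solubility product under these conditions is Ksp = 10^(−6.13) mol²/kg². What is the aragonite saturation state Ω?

Ω = 2.96

Ksp = 10^(−6.13) = 7.413×10^-7
Ω = [Ca²⁺][CO3²⁻]/Ksp = (10.1×10^-3)(0.217×10^-3) / 7.413×10^-7 = 2.96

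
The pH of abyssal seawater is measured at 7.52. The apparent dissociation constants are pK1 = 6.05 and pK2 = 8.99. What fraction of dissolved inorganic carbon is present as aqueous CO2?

α₀ = 0.0317

α₀ = 1 / (1 + K1/[H⁺] + K1K2/[H⁺]²) = 1 / (1 + 10^+1.47 + 10^-0.00)
   = 1 / (1 + 29.512 + 1.0000) = 1/31.512 = 0.03173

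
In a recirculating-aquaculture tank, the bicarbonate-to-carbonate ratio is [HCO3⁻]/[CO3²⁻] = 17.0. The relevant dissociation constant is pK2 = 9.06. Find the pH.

pH = 7.83

From K2 = [H⁺][CO3²⁻]/[HCO3⁻]:  pH = pK2 − log₁₀([HCO3⁻]/[CO3²⁻])
log₁₀(17.0) = +1.230
pH = 9.06 − (+1.230) = 7.83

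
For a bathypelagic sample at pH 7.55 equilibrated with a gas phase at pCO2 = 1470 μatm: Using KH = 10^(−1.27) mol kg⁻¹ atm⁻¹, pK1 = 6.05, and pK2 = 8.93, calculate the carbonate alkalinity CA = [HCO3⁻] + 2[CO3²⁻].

CA = 2.70 mmol/kg

[CO2*] = KH · pCO2 = 10^(−1.27) × 1470×10^-6 = 7.894×10^-5 mol/kg
α₀ = 1/(1 + K1/[H⁺] + K1K2/[H⁺]²) = 1/(1 + 10^+1.50 + 10^+0.12) = 0.02946
DIC = [CO2*]/α₀ = 7.894×10^-5 / 0.02946 = 2.679 mmol/kg
CA = (α₁ + 2α₂)·DIC = (0.9317 + 2×0.03884) × 2.679 = 2.70 mmol/kg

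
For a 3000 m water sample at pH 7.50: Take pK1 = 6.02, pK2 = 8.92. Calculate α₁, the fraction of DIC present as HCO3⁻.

α₁ = 0.934

α₁ = 1 / (1 + [H⁺]/K1 + K2/[H⁺]) = 1 / (1 + 10^-1.48 + 10^-1.42)
   = 1 / (1 + 0.033113 + 0.038019) = 1/1.0711 = 0.9336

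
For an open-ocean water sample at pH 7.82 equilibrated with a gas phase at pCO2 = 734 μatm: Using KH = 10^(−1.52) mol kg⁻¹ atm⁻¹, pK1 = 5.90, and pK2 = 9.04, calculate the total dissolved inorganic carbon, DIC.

[CO2*] = KH · pCO2 = 10^(−1.52) × 734×10^-6 = 2.217×10^-5 mol/kg
α₀ = 1/(1 + K1/[H⁺] + K1K2/[H⁺]²) = 1/(1 + 10^+1.92 + 10^+0.70) = 0.01121
DIC = [CO2*]/α₀ = 2.217×10^-5 / 0.01121 = 1.98 mmol/kg

DIC = 1.98 mmol/kg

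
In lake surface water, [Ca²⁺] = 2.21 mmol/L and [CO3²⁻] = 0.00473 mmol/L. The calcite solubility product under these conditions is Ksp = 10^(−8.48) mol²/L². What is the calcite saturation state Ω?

Ksp = 10^(−8.48) = 3.311×10^-9
Ω = [Ca²⁺][CO3²⁻]/Ksp = (2.21×10^-3)(0.00473×10^-3) / 3.311×10^-9 = 3.16

Ω = 3.16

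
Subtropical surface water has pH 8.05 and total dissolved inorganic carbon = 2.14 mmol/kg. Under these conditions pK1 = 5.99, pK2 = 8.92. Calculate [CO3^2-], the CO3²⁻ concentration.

α₂ = 1 / (1 + [H⁺]/K2 + [H⁺]²/(K1K2)) = 1 / (1 + 10^+0.87 + 10^-1.19)
   = 1 / (1 + 7.4131 + 0.064565) = 1/8.4777 = 0.1180
[CO3²⁻] = α₂ × DIC = 0.1180 × 2.14 = 0.252 mmol/kg

[CO3²⁻] = 0.252 mmol/kg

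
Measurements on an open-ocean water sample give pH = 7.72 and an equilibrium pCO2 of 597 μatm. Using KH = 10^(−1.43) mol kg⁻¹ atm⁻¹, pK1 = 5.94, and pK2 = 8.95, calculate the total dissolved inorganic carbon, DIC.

DIC = 1.44 mmol/kg

[CO2*] = KH · pCO2 = 10^(−1.43) × 597×10^-6 = 2.218×10^-5 mol/kg
α₀ = 1/(1 + K1/[H⁺] + K1K2/[H⁺]²) = 1/(1 + 10^+1.78 + 10^+0.55) = 0.01543
DIC = [CO2*]/α₀ = 2.218×10^-5 / 0.01543 = 1.44 mmol/kg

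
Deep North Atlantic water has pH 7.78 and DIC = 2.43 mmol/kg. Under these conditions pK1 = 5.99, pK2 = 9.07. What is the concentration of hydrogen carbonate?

α₁ = 1 / (1 + [H⁺]/K1 + K2/[H⁺]) = 1 / (1 + 10^-1.79 + 10^-1.29)
   = 1 / (1 + 0.016218 + 0.051286) = 1/1.0675 = 0.9368
[HCO3⁻] = α₁ × DIC = 0.9368 × 2.43 = 2.28 mmol/kg

[HCO3⁻] = 2.28 mmol/kg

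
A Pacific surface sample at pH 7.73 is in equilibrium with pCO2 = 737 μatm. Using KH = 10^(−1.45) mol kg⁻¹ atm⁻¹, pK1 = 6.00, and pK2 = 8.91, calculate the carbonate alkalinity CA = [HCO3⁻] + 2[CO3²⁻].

[CO2*] = KH · pCO2 = 10^(−1.45) × 737×10^-6 = 2.615×10^-5 mol/kg
α₀ = 1/(1 + K1/[H⁺] + K1K2/[H⁺]²) = 1/(1 + 10^+1.73 + 10^+0.55) = 0.01717
DIC = [CO2*]/α₀ = 2.615×10^-5 / 0.01717 = 1.523 mmol/kg
CA = (α₁ + 2α₂)·DIC = (0.9219 + 2×0.06091) × 1.523 = 1.59 mmol/kg

CA = 1.59 mmol/kg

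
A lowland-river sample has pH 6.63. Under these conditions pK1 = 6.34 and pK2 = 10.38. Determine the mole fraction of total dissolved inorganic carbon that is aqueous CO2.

α₀ = 1 / (1 + K1/[H⁺] + K1K2/[H⁺]²) = 1 / (1 + 10^+0.29 + 10^-3.46)
   = 1 / (1 + 1.9498 + 0.00034674) = 1/2.9502 = 0.3390

α₀ = 0.339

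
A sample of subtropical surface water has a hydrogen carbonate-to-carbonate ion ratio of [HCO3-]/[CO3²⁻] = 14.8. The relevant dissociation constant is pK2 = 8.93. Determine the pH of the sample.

From K2 = [H⁺][CO3²⁻]/[HCO3-]:  pH = pK2 − log₁₀([HCO3-]/[CO3²⁻])
log₁₀(14.8) = +1.170
pH = 8.93 − (+1.170) = 7.76

pH = 7.76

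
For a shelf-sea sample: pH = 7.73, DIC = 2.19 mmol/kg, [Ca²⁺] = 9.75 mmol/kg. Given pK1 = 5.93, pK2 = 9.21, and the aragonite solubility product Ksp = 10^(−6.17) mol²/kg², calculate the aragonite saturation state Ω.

α₂ = 1 / (1 + [H⁺]/K2 + [H⁺]²/(K1K2)) = 1 / (1 + 10^+1.48 + 10^-0.32)
   = 1 / (1 + 30.200 + 0.47863) = 1/31.678 = 0.03157
[CO3²⁻] = α₂ × DIC = 0.03157 × 2.19 = 0.06913 mmol/kg
Ksp = 10^(−6.17) = 6.761×10^-7
Ω = [Ca²⁺][CO3²⁻]/Ksp = (9.75×10^-3)(6.913×10^-5) / 6.761×10^-7 = 0.997

Ω = 0.997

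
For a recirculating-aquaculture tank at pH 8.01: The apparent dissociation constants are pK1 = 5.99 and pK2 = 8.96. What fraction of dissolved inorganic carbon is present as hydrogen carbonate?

α₁ = 1 / (1 + [H⁺]/K1 + K2/[H⁺]) = 1 / (1 + 10^-2.02 + 10^-0.95)
   = 1 / (1 + 0.0095499 + 0.11220) = 1/1.1218 = 0.8915

α₁ = 0.891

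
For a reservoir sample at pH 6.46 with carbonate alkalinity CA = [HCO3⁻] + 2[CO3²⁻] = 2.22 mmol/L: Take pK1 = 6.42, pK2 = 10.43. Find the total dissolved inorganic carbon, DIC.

DIC = 4.24 mmol/L

CA = [HCO3⁻] + 2[CO3²⁻] = (α₁ + 2α₂)·DIC
At pH 6.46: [H⁺]/K1 = 10^-0.04 = 0.91201, K2/[H⁺] = 10^-3.97 = 0.00010715
α₁ = 1/(1 + 0.91201 + 0.00010715) = 1/1.9121 = 0.5230; α₂ = α₁·K2/[H⁺] = 5.604×10^-5
α₁ + 2α₂ = 0.5231
DIC = CA / (α₁ + 2α₂) = 2.22 / 0.5231 = 4.24 mmol/L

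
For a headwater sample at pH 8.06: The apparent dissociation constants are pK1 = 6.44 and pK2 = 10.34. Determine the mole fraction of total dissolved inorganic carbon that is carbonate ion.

α₂ = 0.00510

α₂ = 1 / (1 + [H⁺]/K2 + [H⁺]²/(K1K2)) = 1 / (1 + 10^+2.28 + 10^+0.66)
   = 1 / (1 + 190.55 + 4.5709) = 1/196.12 = 0.005099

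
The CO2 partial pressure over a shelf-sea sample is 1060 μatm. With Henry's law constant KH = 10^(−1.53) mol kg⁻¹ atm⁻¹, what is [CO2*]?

[CO2*] = 31.3 μmol/kg

KH = 10^(−1.53) = 2.951×10^-2 mol kg⁻¹ atm⁻¹
[CO2*] = KH · pCO2 = 2.951×10^-2 × 1060×10^-6 atm = 3.13×10^-5 mol/kg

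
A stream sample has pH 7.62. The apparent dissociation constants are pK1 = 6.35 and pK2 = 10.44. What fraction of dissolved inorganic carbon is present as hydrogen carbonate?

α₁ = 1 / (1 + [H⁺]/K1 + K2/[H⁺]) = 1 / (1 + 10^-1.27 + 10^-2.82)
   = 1 / (1 + 0.053703 + 0.0015136) = 1/1.0552 = 0.9477

α₁ = 0.948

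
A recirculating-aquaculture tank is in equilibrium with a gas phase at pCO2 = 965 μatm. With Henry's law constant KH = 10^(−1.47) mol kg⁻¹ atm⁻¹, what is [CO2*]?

KH = 10^(−1.47) = 3.388×10^-2 mol kg⁻¹ atm⁻¹
[CO2*] = KH · pCO2 = 3.388×10^-2 × 965×10^-6 atm = 3.27×10^-5 mol/kg

[CO2*] = 32.7 μmol/kg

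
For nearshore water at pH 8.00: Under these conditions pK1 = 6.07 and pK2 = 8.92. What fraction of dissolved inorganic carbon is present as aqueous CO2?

α₀ = 1 / (1 + K1/[H⁺] + K1K2/[H⁺]²) = 1 / (1 + 10^+1.93 + 10^+1.01)
   = 1 / (1 + 85.114 + 10.233) = 1/96.347 = 0.01038

α₀ = 0.0104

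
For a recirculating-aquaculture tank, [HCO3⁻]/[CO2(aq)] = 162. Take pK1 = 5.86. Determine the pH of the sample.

From K1 = [H⁺][HCO3⁻]/[CO2(aq)]:  pH = pK1 + log₁₀([HCO3⁻]/[CO2(aq)])
log₁₀(162) = +2.210
pH = 5.86 + (+2.210) = 8.07

pH = 8.07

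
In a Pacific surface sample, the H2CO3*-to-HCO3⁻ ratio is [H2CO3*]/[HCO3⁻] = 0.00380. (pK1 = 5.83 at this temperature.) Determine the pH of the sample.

From K1 = [H⁺][HCO3⁻]/[H2CO3*]:  pH = pK1 − log₁₀([H2CO3*]/[HCO3⁻])
log₁₀(0.00380) = -2.420
pH = 5.83 − (-2.420) = 8.25

pH = 8.25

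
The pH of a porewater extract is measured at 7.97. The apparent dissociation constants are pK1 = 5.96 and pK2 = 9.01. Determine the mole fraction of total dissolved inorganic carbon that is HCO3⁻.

α₁ = 1 / (1 + [H⁺]/K1 + K2/[H⁺]) = 1 / (1 + 10^-2.01 + 10^-1.04)
   = 1 / (1 + 0.0097724 + 0.091201) = 1/1.1010 = 0.9083

α₁ = 0.908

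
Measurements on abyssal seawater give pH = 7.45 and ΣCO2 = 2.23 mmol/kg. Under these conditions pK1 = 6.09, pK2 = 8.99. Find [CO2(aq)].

[CO2*] = 0.0908 mmol/kg

α₀ = 1 / (1 + K1/[H⁺] + K1K2/[H⁺]²) = 1 / (1 + 10^+1.36 + 10^-0.18)
   = 1 / (1 + 22.909 + 0.66069) = 1/24.569 = 0.04070
[CO2*] = α₀ × DIC = 0.04070 × 2.23 = 0.0908 mmol/kg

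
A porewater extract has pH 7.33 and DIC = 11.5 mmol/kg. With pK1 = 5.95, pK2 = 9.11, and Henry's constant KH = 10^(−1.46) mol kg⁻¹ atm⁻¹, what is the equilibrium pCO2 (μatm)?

pCO2 = 1.31×10^4 μatm

α₀ = 1 / (1 + K1/[H⁺] + K1K2/[H⁺]²) = 1 / (1 + 10^+1.38 + 10^-0.40)
   = 1 / (1 + 23.988 + 0.39811) = 1/25.386 = 0.03939
[CO2*] = α₀ × DIC = 0.03939 × 11.5 = 0.4530 mmol/kg
pCO2 = [CO2*]/KH = 4.530×10^-4 / 3.467×10^-2 = 1.31×10^4 μatm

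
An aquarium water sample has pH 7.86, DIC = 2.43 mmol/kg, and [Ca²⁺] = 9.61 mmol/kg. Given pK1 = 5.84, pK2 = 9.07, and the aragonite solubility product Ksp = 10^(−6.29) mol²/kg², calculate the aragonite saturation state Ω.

Ω = 2.62

α₂ = 1 / (1 + [H⁺]/K2 + [H⁺]²/(K1K2)) = 1 / (1 + 10^+1.21 + 10^-0.81)
   = 1 / (1 + 16.218 + 0.15488) = 1/17.373 = 0.05756
[CO3²⁻] = α₂ × DIC = 0.05756 × 2.43 = 0.1399 mmol/kg
Ksp = 10^(−6.29) = 5.129×10^-7
Ω = [Ca²⁺][CO3²⁻]/Ksp = (9.61×10^-3)(1.399×10^-4) / 5.129×10^-7 = 2.62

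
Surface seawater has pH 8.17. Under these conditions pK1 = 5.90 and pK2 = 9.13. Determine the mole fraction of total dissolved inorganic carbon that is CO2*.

α₀ = 1 / (1 + K1/[H⁺] + K1K2/[H⁺]²) = 1 / (1 + 10^+2.27 + 10^+1.31)
   = 1 / (1 + 186.21 + 20.417) = 1/207.63 = 0.004816

α₀ = 0.00482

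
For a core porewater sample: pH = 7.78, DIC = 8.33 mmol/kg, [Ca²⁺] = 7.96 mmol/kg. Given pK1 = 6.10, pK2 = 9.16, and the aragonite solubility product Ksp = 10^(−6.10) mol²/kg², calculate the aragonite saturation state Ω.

Ω = 3.27

α₂ = 1 / (1 + [H⁺]/K2 + [H⁺]²/(K1K2)) = 1 / (1 + 10^+1.38 + 10^-0.30)
   = 1 / (1 + 23.988 + 0.50119) = 1/25.490 = 0.03923
[CO3²⁻] = α₂ × DIC = 0.03923 × 8.33 = 0.3268 mmol/kg
Ksp = 10^(−6.10) = 7.943×10^-7
Ω = [Ca²⁺][CO3²⁻]/Ksp = (7.96×10^-3)(3.268×10^-4) / 7.943×10^-7 = 3.27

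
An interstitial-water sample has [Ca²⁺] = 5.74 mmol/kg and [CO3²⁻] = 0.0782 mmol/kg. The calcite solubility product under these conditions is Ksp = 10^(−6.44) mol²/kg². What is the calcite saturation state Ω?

Ksp = 10^(−6.44) = 3.631×10^-7
Ω = [Ca²⁺][CO3²⁻]/Ksp = (5.74×10^-3)(0.0782×10^-3) / 3.631×10^-7 = 1.24

Ω = 1.24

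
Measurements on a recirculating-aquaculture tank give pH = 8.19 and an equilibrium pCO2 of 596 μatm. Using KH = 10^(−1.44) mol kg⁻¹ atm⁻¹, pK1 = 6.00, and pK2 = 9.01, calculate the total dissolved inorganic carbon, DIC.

[CO2*] = KH · pCO2 = 10^(−1.44) × 596×10^-6 = 2.164×10^-5 mol/kg
α₀ = 1/(1 + K1/[H⁺] + K1K2/[H⁺]²) = 1/(1 + 10^+2.19 + 10^+1.37) = 0.005576
DIC = [CO2*]/α₀ = 2.164×10^-5 / 0.005576 = 3.88 mmol/kg

DIC = 3.88 mmol/kg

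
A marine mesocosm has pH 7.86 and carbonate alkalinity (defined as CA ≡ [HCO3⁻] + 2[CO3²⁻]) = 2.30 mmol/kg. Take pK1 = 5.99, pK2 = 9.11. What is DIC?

CA = [HCO3⁻] + 2[CO3²⁻] = (α₁ + 2α₂)·DIC
At pH 7.86: [H⁺]/K1 = 10^-1.87 = 0.013490, K2/[H⁺] = 10^-1.25 = 0.056234
α₁ = 1/(1 + 0.013490 + 0.056234) = 1/1.0697 = 0.9348; α₂ = α₁·K2/[H⁺] = 0.05257
α₁ + 2α₂ = 1.0400
DIC = CA / (α₁ + 2α₂) = 2.30 / 1.0400 = 2.21 mmol/kg

DIC = 2.21 mmol/kg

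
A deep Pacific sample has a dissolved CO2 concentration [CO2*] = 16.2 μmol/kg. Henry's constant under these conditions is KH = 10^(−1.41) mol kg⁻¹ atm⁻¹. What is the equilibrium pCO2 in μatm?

KH = 10^(−1.41) = 3.890×10^-2 mol kg⁻¹ atm⁻¹
pCO2 = [CO2*]/KH = 16.2×10^-6 / 3.890×10^-2 = 4.16×10^-4 atm = 416 μatm

pCO2 = 416 μatm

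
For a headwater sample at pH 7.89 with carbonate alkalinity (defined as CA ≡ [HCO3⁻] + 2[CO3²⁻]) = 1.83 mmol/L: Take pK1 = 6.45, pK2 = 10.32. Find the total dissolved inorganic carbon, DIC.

DIC = 1.89 mmol/L

CA = [HCO3⁻] + 2[CO3²⁻] = (α₁ + 2α₂)·DIC
At pH 7.89: [H⁺]/K1 = 10^-1.44 = 0.036308, K2/[H⁺] = 10^-2.43 = 0.0037154
α₁ = 1/(1 + 0.036308 + 0.0037154) = 1/1.0400 = 0.9615; α₂ = α₁·K2/[H⁺] = 0.003572
α₁ + 2α₂ = 0.9687
DIC = CA / (α₁ + 2α₂) = 1.83 / 0.9687 = 1.89 mmol/L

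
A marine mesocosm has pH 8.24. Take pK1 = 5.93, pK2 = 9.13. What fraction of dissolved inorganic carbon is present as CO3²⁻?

α₂ = 0.114

α₂ = 1 / (1 + [H⁺]/K2 + [H⁺]²/(K1K2)) = 1 / (1 + 10^+0.89 + 10^-1.42)
   = 1 / (1 + 7.7625 + 0.038019) = 1/8.8005 = 0.1136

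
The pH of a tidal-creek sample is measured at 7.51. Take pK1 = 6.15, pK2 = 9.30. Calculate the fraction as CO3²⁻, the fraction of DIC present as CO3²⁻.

α₂ = 1 / (1 + [H⁺]/K2 + [H⁺]²/(K1K2)) = 1 / (1 + 10^+1.79 + 10^+0.43)
   = 1 / (1 + 61.660 + 2.6915) = 1/65.351 = 0.01530

α₂ = 0.0153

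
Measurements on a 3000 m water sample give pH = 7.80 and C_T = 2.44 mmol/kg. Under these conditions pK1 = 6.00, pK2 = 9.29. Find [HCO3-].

[HCO3⁻] = 2.33 mmol/kg

α₁ = 1 / (1 + [H⁺]/K1 + K2/[H⁺]) = 1 / (1 + 10^-1.80 + 10^-1.49)
   = 1 / (1 + 0.015849 + 0.032359) = 1/1.0482 = 0.9540
[HCO3⁻] = α₁ × DIC = 0.9540 × 2.44 = 2.33 mmol/kg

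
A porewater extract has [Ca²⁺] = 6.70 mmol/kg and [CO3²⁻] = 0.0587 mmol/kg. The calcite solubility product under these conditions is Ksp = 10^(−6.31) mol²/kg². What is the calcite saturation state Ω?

Ksp = 10^(−6.31) = 4.898×10^-7
Ω = [Ca²⁺][CO3²⁻]/Ksp = (6.70×10^-3)(0.0587×10^-3) / 4.898×10^-7 = 0.803

Ω = 0.803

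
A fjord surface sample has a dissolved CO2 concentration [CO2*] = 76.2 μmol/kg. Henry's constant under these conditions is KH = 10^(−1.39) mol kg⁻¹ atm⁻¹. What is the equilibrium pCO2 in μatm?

pCO2 = 1870 μatm

KH = 10^(−1.39) = 4.074×10^-2 mol kg⁻¹ atm⁻¹
pCO2 = [CO2*]/KH = 76.2×10^-6 / 4.074×10^-2 = 1.87×10^-3 atm = 1870 μatm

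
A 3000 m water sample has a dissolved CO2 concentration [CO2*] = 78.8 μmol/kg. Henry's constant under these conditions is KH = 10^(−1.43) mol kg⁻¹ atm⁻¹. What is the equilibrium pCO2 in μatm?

KH = 10^(−1.43) = 3.715×10^-2 mol kg⁻¹ atm⁻¹
pCO2 = [CO2*]/KH = 78.8×10^-6 / 3.715×10^-2 = 2.12×10^-3 atm = 2120 μatm

pCO2 = 2120 μatm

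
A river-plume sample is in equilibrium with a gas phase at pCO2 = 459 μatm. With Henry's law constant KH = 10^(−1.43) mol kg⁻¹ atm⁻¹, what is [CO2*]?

[CO2*] = 17.1 μmol/kg

KH = 10^(−1.43) = 3.715×10^-2 mol kg⁻¹ atm⁻¹
[CO2*] = KH · pCO2 = 3.715×10^-2 × 459×10^-6 atm = 1.71×10^-5 mol/kg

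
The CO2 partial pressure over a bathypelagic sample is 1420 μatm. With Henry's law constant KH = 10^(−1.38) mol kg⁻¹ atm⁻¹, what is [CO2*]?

KH = 10^(−1.38) = 4.169×10^-2 mol kg⁻¹ atm⁻¹
[CO2*] = KH · pCO2 = 4.169×10^-2 × 1420×10^-6 atm = 5.92×10^-5 mol/kg

[CO2*] = 59.2 μmol/kg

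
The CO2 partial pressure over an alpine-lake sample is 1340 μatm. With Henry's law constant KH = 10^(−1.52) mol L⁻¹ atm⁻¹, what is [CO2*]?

KH = 10^(−1.52) = 3.020×10^-2 mol L⁻¹ atm⁻¹
[CO2*] = KH · pCO2 = 3.020×10^-2 × 1340×10^-6 atm = 4.05×10^-5 mol/L

[CO2*] = 40.5 μmol/L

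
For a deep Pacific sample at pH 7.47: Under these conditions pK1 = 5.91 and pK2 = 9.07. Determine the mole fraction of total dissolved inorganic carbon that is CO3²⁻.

α₂ = 1 / (1 + [H⁺]/K2 + [H⁺]²/(K1K2)) = 1 / (1 + 10^+1.60 + 10^+0.04)
   = 1 / (1 + 39.811 + 1.0965) = 1/41.907 = 0.02386

α₂ = 0.0239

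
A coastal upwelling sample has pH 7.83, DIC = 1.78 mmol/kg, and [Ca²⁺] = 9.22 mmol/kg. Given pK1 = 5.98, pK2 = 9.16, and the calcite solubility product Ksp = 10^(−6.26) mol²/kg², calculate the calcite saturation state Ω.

Ω = 1.32

α₂ = 1 / (1 + [H⁺]/K2 + [H⁺]²/(K1K2)) = 1 / (1 + 10^+1.33 + 10^-0.52)
   = 1 / (1 + 21.380 + 0.30200) = 1/22.682 = 0.04409
[CO3²⁻] = α₂ × DIC = 0.04409 × 1.78 = 0.07848 mmol/kg
Ksp = 10^(−6.26) = 5.495×10^-7
Ω = [Ca²⁺][CO3²⁻]/Ksp = (9.22×10^-3)(7.848×10^-5) / 5.495×10^-7 = 1.32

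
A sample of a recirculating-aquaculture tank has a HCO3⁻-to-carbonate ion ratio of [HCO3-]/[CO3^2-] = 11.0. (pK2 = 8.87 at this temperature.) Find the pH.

pH = 7.83

From K2 = [H⁺][CO3^2-]/[HCO3-]:  pH = pK2 − log₁₀([HCO3-]/[CO3^2-])
log₁₀(11.0) = +1.041
pH = 8.87 − (+1.041) = 7.83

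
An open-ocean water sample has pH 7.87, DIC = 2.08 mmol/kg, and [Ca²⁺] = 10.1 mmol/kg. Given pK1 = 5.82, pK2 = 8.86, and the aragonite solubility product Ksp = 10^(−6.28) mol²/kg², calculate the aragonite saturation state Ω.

α₂ = 1 / (1 + [H⁺]/K2 + [H⁺]²/(K1K2)) = 1 / (1 + 10^+0.99 + 10^-1.06)
   = 1 / (1 + 9.7724 + 0.087096) = 1/10.859 = 0.09209
[CO3²⁻] = α₂ × DIC = 0.09209 × 2.08 = 0.1915 mmol/kg
Ksp = 10^(−6.28) = 5.248×10^-7
Ω = [Ca²⁺][CO3²⁻]/Ksp = (10.1×10^-3)(1.915×10^-4) / 5.248×10^-7 = 3.69

Ω = 3.69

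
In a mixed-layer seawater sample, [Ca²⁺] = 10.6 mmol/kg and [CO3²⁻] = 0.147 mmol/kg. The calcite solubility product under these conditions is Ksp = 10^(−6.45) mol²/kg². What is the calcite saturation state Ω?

Ksp = 10^(−6.45) = 3.548×10^-7
Ω = [Ca²⁺][CO3²⁻]/Ksp = (10.6×10^-3)(0.147×10^-3) / 3.548×10^-7 = 4.39

Ω = 4.39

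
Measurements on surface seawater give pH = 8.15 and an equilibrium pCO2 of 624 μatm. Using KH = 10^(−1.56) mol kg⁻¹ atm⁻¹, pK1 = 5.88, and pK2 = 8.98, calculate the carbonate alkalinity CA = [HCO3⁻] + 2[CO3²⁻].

CA = 4.15 mmol/kg

[CO2*] = KH · pCO2 = 10^(−1.56) × 624×10^-6 = 1.719×10^-5 mol/kg
α₀ = 1/(1 + K1/[H⁺] + K1K2/[H⁺]²) = 1/(1 + 10^+2.27 + 10^+1.44) = 0.004657
DIC = [CO2*]/α₀ = 1.719×10^-5 / 0.004657 = 3.691 mmol/kg
CA = (α₁ + 2α₂)·DIC = (0.8671 + 2×0.1283) × 3.691 = 4.15 mmol/kg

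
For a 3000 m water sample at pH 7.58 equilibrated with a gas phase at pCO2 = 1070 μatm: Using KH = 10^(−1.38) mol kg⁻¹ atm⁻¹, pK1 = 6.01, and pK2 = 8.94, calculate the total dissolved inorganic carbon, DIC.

[CO2*] = KH · pCO2 = 10^(−1.38) × 1070×10^-6 = 4.461×10^-5 mol/kg
α₀ = 1/(1 + K1/[H⁺] + K1K2/[H⁺]²) = 1/(1 + 10^+1.57 + 10^+0.21) = 0.02514
DIC = [CO2*]/α₀ = 4.461×10^-5 / 0.02514 = 1.77 mmol/kg

DIC = 1.77 mmol/kg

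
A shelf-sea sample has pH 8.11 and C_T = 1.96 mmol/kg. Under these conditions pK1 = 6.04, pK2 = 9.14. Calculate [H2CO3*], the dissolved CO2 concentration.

α₀ = 1 / (1 + K1/[H⁺] + K1K2/[H⁺]²) = 1 / (1 + 10^+2.07 + 10^+1.04)
   = 1 / (1 + 117.49 + 10.965) = 1/129.45 = 0.007725
[CO2*] = α₀ × DIC = 0.007725 × 1.96 = 0.0151 mmol/kg = 15.1 μmol/kg

[CO2*] = 15.1 μmol/kg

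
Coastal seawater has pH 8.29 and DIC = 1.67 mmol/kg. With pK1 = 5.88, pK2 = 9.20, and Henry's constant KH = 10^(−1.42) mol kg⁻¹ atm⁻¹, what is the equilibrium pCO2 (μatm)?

pCO2 = 152 μatm

α₀ = 1 / (1 + K1/[H⁺] + K1K2/[H⁺]²) = 1 / (1 + 10^+2.41 + 10^+1.50)
   = 1 / (1 + 257.04 + 31.623) = 1/289.66 = 0.003452
[CO2*] = α₀ × DIC = 0.003452 × 1.67 = 0.005765 mmol/kg = 5.765 μmol/kg
pCO2 = [CO2*]/KH = 5.765×10^-6 / 3.802×10^-2 = 152 μatm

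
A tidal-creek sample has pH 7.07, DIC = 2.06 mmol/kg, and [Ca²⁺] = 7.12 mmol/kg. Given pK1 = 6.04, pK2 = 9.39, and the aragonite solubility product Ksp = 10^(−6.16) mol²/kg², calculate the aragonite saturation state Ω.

Ω = 0.0924

α₂ = 1 / (1 + [H⁺]/K2 + [H⁺]²/(K1K2)) = 1 / (1 + 10^+2.32 + 10^+1.29)
   = 1 / (1 + 208.93 + 19.498) = 1/229.43 = 0.004359
[CO3²⁻] = α₂ × DIC = 0.004359 × 2.06 = 0.008979 mmol/kg = 8.979 μmol/kg
Ksp = 10^(−6.16) = 6.918×10^-7
Ω = [Ca²⁺][CO3²⁻]/Ksp = (7.12×10^-3)(8.979×10^-6) / 6.918×10^-7 = 0.0924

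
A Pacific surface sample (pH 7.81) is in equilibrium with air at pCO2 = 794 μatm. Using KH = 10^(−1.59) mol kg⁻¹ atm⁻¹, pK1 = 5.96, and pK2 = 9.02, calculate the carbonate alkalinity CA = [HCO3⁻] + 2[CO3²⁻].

CA = 1.62 mmol/kg

[CO2*] = KH · pCO2 = 10^(−1.59) × 794×10^-6 = 2.041×10^-5 mol/kg
α₀ = 1/(1 + K1/[H⁺] + K1K2/[H⁺]²) = 1/(1 + 10^+1.85 + 10^+0.64) = 0.01313
DIC = [CO2*]/α₀ = 2.041×10^-5 / 0.01313 = 1.554 mmol/kg
CA = (α₁ + 2α₂)·DIC = (0.9296 + 2×0.05732) × 1.554 = 1.62 mmol/kg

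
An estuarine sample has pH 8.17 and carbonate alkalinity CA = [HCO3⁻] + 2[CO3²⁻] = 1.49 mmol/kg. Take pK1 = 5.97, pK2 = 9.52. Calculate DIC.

DIC = 1.44 mmol/kg

CA = [HCO3⁻] + 2[CO3²⁻] = (α₁ + 2α₂)·DIC
At pH 8.17: [H⁺]/K1 = 10^-2.20 = 0.0063096, K2/[H⁺] = 10^-1.35 = 0.044668
α₁ = 1/(1 + 0.0063096 + 0.044668) = 1/1.0510 = 0.9515; α₂ = α₁·K2/[H⁺] = 0.04250
α₁ + 2α₂ = 1.0365
DIC = CA / (α₁ + 2α₂) = 1.49 / 1.0365 = 1.44 mmol/kg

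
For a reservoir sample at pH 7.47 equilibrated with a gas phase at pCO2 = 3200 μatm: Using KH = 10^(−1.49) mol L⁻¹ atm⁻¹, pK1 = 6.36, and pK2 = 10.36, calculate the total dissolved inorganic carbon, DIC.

DIC = 1.44 mmol/L

[CO2*] = KH · pCO2 = 10^(−1.49) × 3200×10^-6 = 1.035×10^-4 mol/L
α₀ = 1/(1 + K1/[H⁺] + K1K2/[H⁺]²) = 1/(1 + 10^+1.11 + 10^-1.78) = 0.07195
DIC = [CO2*]/α₀ = 1.035×10^-4 / 0.07195 = 1.44 mmol/L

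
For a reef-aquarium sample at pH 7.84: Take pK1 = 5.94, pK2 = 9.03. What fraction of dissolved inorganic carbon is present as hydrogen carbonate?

α₁ = 0.928

α₁ = 1 / (1 + [H⁺]/K1 + K2/[H⁺]) = 1 / (1 + 10^-1.90 + 10^-1.19)
   = 1 / (1 + 0.012589 + 0.064565) = 1/1.0772 = 0.9284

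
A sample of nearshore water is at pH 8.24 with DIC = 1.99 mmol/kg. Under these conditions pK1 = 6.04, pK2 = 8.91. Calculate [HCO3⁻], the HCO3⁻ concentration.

[HCO3⁻] = 1.63 mmol/kg

α₁ = 1 / (1 + [H⁺]/K1 + K2/[H⁺]) = 1 / (1 + 10^-2.20 + 10^-0.67)
   = 1 / (1 + 0.0063096 + 0.21380) = 1/1.2201 = 0.8196
[HCO3⁻] = α₁ × DIC = 0.8196 × 1.99 = 1.63 mmol/kg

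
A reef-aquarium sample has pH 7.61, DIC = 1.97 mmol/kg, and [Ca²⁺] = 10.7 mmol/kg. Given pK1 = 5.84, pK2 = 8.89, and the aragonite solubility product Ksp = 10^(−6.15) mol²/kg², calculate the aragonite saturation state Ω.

Ω = 1.46

α₂ = 1 / (1 + [H⁺]/K2 + [H⁺]²/(K1K2)) = 1 / (1 + 10^+1.28 + 10^-0.49)
   = 1 / (1 + 19.055 + 0.32359) = 1/20.378 = 0.04907
[CO3²⁻] = α₂ × DIC = 0.04907 × 1.97 = 0.09667 mmol/kg
Ksp = 10^(−6.15) = 7.079×10^-7
Ω = [Ca²⁺][CO3²⁻]/Ksp = (10.7×10^-3)(9.667×10^-5) / 7.079×10^-7 = 1.46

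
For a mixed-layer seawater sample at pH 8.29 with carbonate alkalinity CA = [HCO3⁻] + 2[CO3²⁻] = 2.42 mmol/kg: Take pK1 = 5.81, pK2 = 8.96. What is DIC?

CA = [HCO3⁻] + 2[CO3²⁻] = (α₁ + 2α₂)·DIC
At pH 8.29: [H⁺]/K1 = 10^-2.48 = 0.0033113, K2/[H⁺] = 10^-0.67 = 0.21380
α₁ = 1/(1 + 0.0033113 + 0.21380) = 1/1.2171 = 0.8216; α₂ = α₁·K2/[H⁺] = 0.1757
α₁ + 2α₂ = 1.1729
DIC = CA / (α₁ + 2α₂) = 2.42 / 1.1729 = 2.06 mmol/kg

DIC = 2.06 mmol/kg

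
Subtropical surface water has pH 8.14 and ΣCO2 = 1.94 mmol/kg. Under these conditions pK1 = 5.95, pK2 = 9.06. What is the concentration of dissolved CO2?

[CO2*] = 11.1 μmol/kg

α₀ = 1 / (1 + K1/[H⁺] + K1K2/[H⁺]²) = 1 / (1 + 10^+2.19 + 10^+1.27)
   = 1 / (1 + 154.88 + 18.621) = 1/174.50 = 0.005731
[CO2*] = α₀ × DIC = 0.005731 × 1.94 = 0.0111 mmol/kg = 11.1 μmol/kg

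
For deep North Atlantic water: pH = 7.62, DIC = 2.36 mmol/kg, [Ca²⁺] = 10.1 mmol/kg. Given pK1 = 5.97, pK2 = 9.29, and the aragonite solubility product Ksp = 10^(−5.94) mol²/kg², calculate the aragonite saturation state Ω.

Ω = 0.425

α₂ = 1 / (1 + [H⁺]/K2 + [H⁺]²/(K1K2)) = 1 / (1 + 10^+1.67 + 10^+0.02)
   = 1 / (1 + 46.774 + 1.0471) = 1/48.821 = 0.02048
[CO3²⁻] = α₂ × DIC = 0.02048 × 2.36 = 0.04834 mmol/kg
Ksp = 10^(−5.94) = 1.148×10^-6
Ω = [Ca²⁺][CO3²⁻]/Ksp = (10.1×10^-3)(4.834×10^-5) / 1.148×10^-6 = 0.425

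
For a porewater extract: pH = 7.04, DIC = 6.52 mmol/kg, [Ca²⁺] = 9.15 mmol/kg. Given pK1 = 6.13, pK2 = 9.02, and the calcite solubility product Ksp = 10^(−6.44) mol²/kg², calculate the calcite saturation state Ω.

Ω = 1.52

α₂ = 1 / (1 + [H⁺]/K2 + [H⁺]²/(K1K2)) = 1 / (1 + 10^+1.98 + 10^+1.07)
   = 1 / (1 + 95.499 + 11.749) = 1/108.25 = 0.009238
[CO3²⁻] = α₂ × DIC = 0.009238 × 6.52 = 0.06023 mmol/kg
Ksp = 10^(−6.44) = 3.631×10^-7
Ω = [Ca²⁺][CO3²⁻]/Ksp = (9.15×10^-3)(6.023×10^-5) / 3.631×10^-7 = 1.52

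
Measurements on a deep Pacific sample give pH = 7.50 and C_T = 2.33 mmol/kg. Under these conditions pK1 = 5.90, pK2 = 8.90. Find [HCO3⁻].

α₁ = 1 / (1 + [H⁺]/K1 + K2/[H⁺]) = 1 / (1 + 10^-1.60 + 10^-1.40)
   = 1 / (1 + 0.025119 + 0.039811) = 1/1.0649 = 0.9390
[HCO3⁻] = α₁ × DIC = 0.9390 × 2.33 = 2.19 mmol/kg

[HCO3⁻] = 2.19 mmol/kg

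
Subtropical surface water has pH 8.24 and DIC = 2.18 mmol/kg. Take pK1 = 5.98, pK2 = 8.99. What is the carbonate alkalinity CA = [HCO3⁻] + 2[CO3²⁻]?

CA = 2.50 mmol/kg

CA = [HCO3⁻] + 2[CO3²⁻] = (α₁ + 2α₂)·DIC
At pH 8.24: [H⁺]/K1 = 10^-2.26 = 0.0054954, K2/[H⁺] = 10^-0.75 = 0.17783
α₁ = 1/(1 + 0.0054954 + 0.17783) = 1/1.1833 = 0.8451; α₂ = α₁·K2/[H⁺] = 0.1503
α₁ + 2α₂ = 1.1456
CA = 1.1456 × 2.18 = 2.50 mmol/kg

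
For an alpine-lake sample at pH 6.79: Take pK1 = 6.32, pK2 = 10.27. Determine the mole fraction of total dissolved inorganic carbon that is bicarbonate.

α₁ = 0.747

α₁ = 1 / (1 + [H⁺]/K1 + K2/[H⁺]) = 1 / (1 + 10^-0.47 + 10^-3.48)
   = 1 / (1 + 0.33884 + 0.00033113) = 1/1.3392 = 0.7467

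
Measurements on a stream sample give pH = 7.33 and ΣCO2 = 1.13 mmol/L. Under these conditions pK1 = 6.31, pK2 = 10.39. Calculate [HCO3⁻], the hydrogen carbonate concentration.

[HCO3⁻] = 1.03 mmol/L

α₁ = 1 / (1 + [H⁺]/K1 + K2/[H⁺]) = 1 / (1 + 10^-1.02 + 10^-3.06)
   = 1 / (1 + 0.095499 + 0.00087096) = 1/1.0964 = 0.9121
[HCO3⁻] = α₁ × DIC = 0.9121 × 1.13 = 1.03 mmol/L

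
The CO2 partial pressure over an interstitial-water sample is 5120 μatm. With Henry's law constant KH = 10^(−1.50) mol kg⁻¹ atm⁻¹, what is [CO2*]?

[CO2*] = 162 μmol/kg

KH = 10^(−1.50) = 3.162×10^-2 mol kg⁻¹ atm⁻¹
[CO2*] = KH · pCO2 = 3.162×10^-2 × 5120×10^-6 atm = 1.62×10^-4 mol/kg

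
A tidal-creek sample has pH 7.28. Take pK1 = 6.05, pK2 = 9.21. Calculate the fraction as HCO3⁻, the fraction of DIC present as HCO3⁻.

α₁ = 0.934

α₁ = 1 / (1 + [H⁺]/K1 + K2/[H⁺]) = 1 / (1 + 10^-1.23 + 10^-1.93)
   = 1 / (1 + 0.058884 + 0.011749) = 1/1.0706 = 0.9340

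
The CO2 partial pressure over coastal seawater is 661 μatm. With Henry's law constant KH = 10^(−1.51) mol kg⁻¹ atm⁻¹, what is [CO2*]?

[CO2*] = 20.4 μmol/kg

KH = 10^(−1.51) = 3.090×10^-2 mol kg⁻¹ atm⁻¹
[CO2*] = KH · pCO2 = 3.090×10^-2 × 661×10^-6 atm = 2.04×10^-5 mol/kg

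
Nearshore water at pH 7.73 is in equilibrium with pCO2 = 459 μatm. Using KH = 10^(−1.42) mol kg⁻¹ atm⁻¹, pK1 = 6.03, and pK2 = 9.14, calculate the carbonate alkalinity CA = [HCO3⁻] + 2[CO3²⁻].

[CO2*] = KH · pCO2 = 10^(−1.42) × 459×10^-6 = 1.745×10^-5 mol/kg
α₀ = 1/(1 + K1/[H⁺] + K1K2/[H⁺]²) = 1/(1 + 10^+1.70 + 10^+0.29) = 0.01884
DIC = [CO2*]/α₀ = 1.745×10^-5 / 0.01884 = 0.9261 mmol/kg
CA = (α₁ + 2α₂)·DIC = (0.9444 + 2×0.03674) × 0.9261 = 0.943 mmol/kg

CA = 0.943 mmol/kg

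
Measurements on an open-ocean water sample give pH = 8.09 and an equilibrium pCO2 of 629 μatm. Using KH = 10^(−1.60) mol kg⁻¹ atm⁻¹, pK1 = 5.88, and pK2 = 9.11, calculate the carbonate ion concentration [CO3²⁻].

[CO3²⁻] = 0.245 mmol/kg

[CO2*] = KH · pCO2 = 10^(−1.60) × 629×10^-6 = 1.580×10^-5 mol/kg
α₀ = 1/(1 + K1/[H⁺] + K1K2/[H⁺]²) = 1/(1 + 10^+2.21 + 10^+1.19) = 0.005597
DIC = [CO2*]/α₀ = 1.580×10^-5 / 0.005597 = 2.823 mmol/kg
[CO3²⁻] = α₂·DIC; α₂ = 0.08669, so [CO3²⁻] = 0.08669 × 2.823 = 0.245 mmol/kg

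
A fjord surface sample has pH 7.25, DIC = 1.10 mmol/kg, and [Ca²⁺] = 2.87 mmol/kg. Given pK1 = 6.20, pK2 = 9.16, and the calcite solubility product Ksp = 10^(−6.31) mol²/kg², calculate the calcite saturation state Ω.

Ω = 0.0720

α₂ = 1 / (1 + [H⁺]/K2 + [H⁺]²/(K1K2)) = 1 / (1 + 10^+1.91 + 10^+0.86)
   = 1 / (1 + 81.283 + 7.2444) = 1/89.527 = 0.01117
[CO3²⁻] = α₂ × DIC = 0.01117 × 1.10 = 0.01229 mmol/kg = 12.29 μmol/kg
Ksp = 10^(−6.31) = 4.898×10^-7
Ω = [Ca²⁺][CO3²⁻]/Ksp = (2.87×10^-3)(1.229×10^-5) / 4.898×10^-7 = 0.0720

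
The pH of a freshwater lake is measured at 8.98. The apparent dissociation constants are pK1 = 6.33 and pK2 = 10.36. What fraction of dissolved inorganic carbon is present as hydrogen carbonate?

α₁ = 1 / (1 + [H⁺]/K1 + K2/[H⁺]) = 1 / (1 + 10^-2.65 + 10^-1.38)
   = 1 / (1 + 0.0022387 + 0.041687) = 1/1.0439 = 0.9579

α₁ = 0.958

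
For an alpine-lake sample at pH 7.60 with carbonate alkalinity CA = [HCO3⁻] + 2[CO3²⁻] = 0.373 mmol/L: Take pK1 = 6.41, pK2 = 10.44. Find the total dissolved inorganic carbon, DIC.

CA = [HCO3⁻] + 2[CO3²⁻] = (α₁ + 2α₂)·DIC
At pH 7.60: [H⁺]/K1 = 10^-1.19 = 0.064565, K2/[H⁺] = 10^-2.84 = 0.0014454
α₁ = 1/(1 + 0.064565 + 0.0014454) = 1/1.0660 = 0.9381; α₂ = α₁·K2/[H⁺] = 0.001356
α₁ + 2α₂ = 0.9408
DIC = CA / (α₁ + 2α₂) = 0.373 / 0.9408 = 0.396 mmol/L

DIC = 0.396 mmol/L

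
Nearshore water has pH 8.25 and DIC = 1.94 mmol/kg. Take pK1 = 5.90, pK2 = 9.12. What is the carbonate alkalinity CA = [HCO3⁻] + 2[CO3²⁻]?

CA = 2.16 mmol/kg

CA = [HCO3⁻] + 2[CO3²⁻] = (α₁ + 2α₂)·DIC
At pH 8.25: [H⁺]/K1 = 10^-2.35 = 0.0044668, K2/[H⁺] = 10^-0.87 = 0.13490
α₁ = 1/(1 + 0.0044668 + 0.13490) = 1/1.1394 = 0.8777; α₂ = α₁·K2/[H⁺] = 0.1184
α₁ + 2α₂ = 1.1145
CA = 1.1145 × 1.94 = 2.16 mmol/kg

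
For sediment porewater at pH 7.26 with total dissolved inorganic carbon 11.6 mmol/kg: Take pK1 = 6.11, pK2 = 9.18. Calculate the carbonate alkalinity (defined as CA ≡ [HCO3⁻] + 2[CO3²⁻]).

CA = 11.0 mmol/kg

CA = [HCO3⁻] + 2[CO3²⁻] = (α₁ + 2α₂)·DIC
At pH 7.26: [H⁺]/K1 = 10^-1.15 = 0.070795, K2/[H⁺] = 10^-1.92 = 0.012023
α₁ = 1/(1 + 0.070795 + 0.012023) = 1/1.0828 = 0.9235; α₂ = α₁·K2/[H⁺] = 0.01110
α₁ + 2α₂ = 0.9457
CA = 0.9457 × 11.6 = 11.0 mmol/kg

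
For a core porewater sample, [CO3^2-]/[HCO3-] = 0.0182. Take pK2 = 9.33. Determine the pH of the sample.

From K2 = [H⁺][CO3^2-]/[HCO3-]:  pH = pK2 + log₁₀([CO3^2-]/[HCO3-])
log₁₀(0.0182) = -1.740
pH = 9.33 + (-1.740) = 7.59

pH = 7.59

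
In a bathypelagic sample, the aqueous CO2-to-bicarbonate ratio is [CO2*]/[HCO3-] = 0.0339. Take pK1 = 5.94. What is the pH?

From K1 = [H⁺][HCO3-]/[CO2*]:  pH = pK1 − log₁₀([CO2*]/[HCO3-])
log₁₀(0.0339) = -1.470
pH = 5.94 − (-1.470) = 7.41

pH = 7.41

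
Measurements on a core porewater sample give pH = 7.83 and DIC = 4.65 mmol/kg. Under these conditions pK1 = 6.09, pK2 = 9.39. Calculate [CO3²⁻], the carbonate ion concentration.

α₂ = 1 / (1 + [H⁺]/K2 + [H⁺]²/(K1K2)) = 1 / (1 + 10^+1.56 + 10^-0.18)
   = 1 / (1 + 36.308 + 0.66069) = 1/37.968 = 0.02634
[CO3²⁻] = α₂ × DIC = 0.02634 × 4.65 = 0.122 mmol/kg

[CO3²⁻] = 0.122 mmol/kg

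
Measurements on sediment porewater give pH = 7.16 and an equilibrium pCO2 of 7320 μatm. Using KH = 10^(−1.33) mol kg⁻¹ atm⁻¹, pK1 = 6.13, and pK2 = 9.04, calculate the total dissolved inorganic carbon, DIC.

[CO2*] = KH · pCO2 = 10^(−1.33) × 7320×10^-6 = 3.424×10^-4 mol/kg
α₀ = 1/(1 + K1/[H⁺] + K1K2/[H⁺]²) = 1/(1 + 10^+1.03 + 10^-0.85) = 0.08434
DIC = [CO2*]/α₀ = 3.424×10^-4 / 0.08434 = 4.06 mmol/kg

DIC = 4.06 mmol/kg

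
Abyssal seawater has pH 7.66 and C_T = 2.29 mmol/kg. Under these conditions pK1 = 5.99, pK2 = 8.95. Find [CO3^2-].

[CO3²⁻] = 0.109 mmol/kg

α₂ = 1 / (1 + [H⁺]/K2 + [H⁺]²/(K1K2)) = 1 / (1 + 10^+1.29 + 10^-0.38)
   = 1 / (1 + 19.498 + 0.41687) = 1/20.915 = 0.04781
[CO3²⁻] = α₂ × DIC = 0.04781 × 2.29 = 0.109 mmol/kg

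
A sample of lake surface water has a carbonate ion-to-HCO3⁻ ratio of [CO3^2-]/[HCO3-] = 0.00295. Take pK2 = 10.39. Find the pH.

From K2 = [H⁺][CO3^2-]/[HCO3-]:  pH = pK2 + log₁₀([CO3^2-]/[HCO3-])
log₁₀(0.00295) = -2.530
pH = 10.39 + (-2.530) = 7.86

pH = 7.86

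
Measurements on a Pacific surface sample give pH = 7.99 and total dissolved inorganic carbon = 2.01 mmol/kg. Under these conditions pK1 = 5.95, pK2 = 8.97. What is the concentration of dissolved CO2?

[CO2*] = 16.5 μmol/kg

α₀ = 1 / (1 + K1/[H⁺] + K1K2/[H⁺]²) = 1 / (1 + 10^+2.04 + 10^+1.06)
   = 1 / (1 + 109.65 + 11.482) = 1/122.13 = 0.008188
[CO2*] = α₀ × DIC = 0.008188 × 2.01 = 0.0165 mmol/kg = 16.5 μmol/kg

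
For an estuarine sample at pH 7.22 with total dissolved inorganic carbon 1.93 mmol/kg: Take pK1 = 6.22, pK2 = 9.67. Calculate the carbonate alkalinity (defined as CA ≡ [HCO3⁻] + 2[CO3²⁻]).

CA = [HCO3⁻] + 2[CO3²⁻] = (α₁ + 2α₂)·DIC
At pH 7.22: [H⁺]/K1 = 10^-1.00 = 0.10000, K2/[H⁺] = 10^-2.45 = 0.0035481
α₁ = 1/(1 + 0.10000 + 0.0035481) = 1/1.1035 = 0.9062; α₂ = α₁·K2/[H⁺] = 0.003215
α₁ + 2α₂ = 0.9126
CA = 0.9126 × 1.93 = 1.76 mmol/kg

CA = 1.76 mmol/kg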